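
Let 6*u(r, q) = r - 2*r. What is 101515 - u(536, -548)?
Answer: 304813/3 ≈ 1.0160e+5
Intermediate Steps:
u(r, q) = -r/6 (u(r, q) = (r - 2*r)/6 = (-r)/6 = -r/6)
101515 - u(536, -548) = 101515 - (-1)*536/6 = 101515 - 1*(-268/3) = 101515 + 268/3 = 304813/3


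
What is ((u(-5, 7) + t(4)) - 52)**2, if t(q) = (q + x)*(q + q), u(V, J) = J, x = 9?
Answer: 3481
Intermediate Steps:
t(q) = 2*q*(9 + q) (t(q) = (q + 9)*(q + q) = (9 + q)*(2*q) = 2*q*(9 + q))
((u(-5, 7) + t(4)) - 52)**2 = ((7 + 2*4*(9 + 4)) - 52)**2 = ((7 + 2*4*13) - 52)**2 = ((7 + 104) - 52)**2 = (111 - 52)**2 = 59**2 = 3481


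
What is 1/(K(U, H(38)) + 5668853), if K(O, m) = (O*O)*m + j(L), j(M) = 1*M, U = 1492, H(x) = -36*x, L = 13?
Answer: -1/3039586686 ≈ -3.2899e-10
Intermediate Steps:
j(M) = M
K(O, m) = 13 + m*O² (K(O, m) = (O*O)*m + 13 = O²*m + 13 = m*O² + 13 = 13 + m*O²)
1/(K(U, H(38)) + 5668853) = 1/((13 - 36*38*1492²) + 5668853) = 1/((13 - 1368*2226064) + 5668853) = 1/((13 - 3045255552) + 5668853) = 1/(-3045255539 + 5668853) = 1/(-3039586686) = -1/3039586686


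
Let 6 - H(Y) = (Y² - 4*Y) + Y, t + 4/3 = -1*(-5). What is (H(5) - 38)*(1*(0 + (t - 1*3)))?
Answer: -28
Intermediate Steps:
t = 11/3 (t = -4/3 - 1*(-5) = -4/3 + 5 = 11/3 ≈ 3.6667)
H(Y) = 6 - Y² + 3*Y (H(Y) = 6 - ((Y² - 4*Y) + Y) = 6 - (Y² - 3*Y) = 6 + (-Y² + 3*Y) = 6 - Y² + 3*Y)
(H(5) - 38)*(1*(0 + (t - 1*3))) = ((6 - 1*5² + 3*5) - 38)*(1*(0 + (11/3 - 1*3))) = ((6 - 1*25 + 15) - 38)*(1*(0 + (11/3 - 3))) = ((6 - 25 + 15) - 38)*(1*(0 + ⅔)) = (-4 - 38)*(1*(⅔)) = -42*⅔ = -28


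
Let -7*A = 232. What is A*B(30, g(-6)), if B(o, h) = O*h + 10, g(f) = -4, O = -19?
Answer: -19952/7 ≈ -2850.3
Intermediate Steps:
B(o, h) = 10 - 19*h (B(o, h) = -19*h + 10 = 10 - 19*h)
A = -232/7 (A = -⅐*232 = -232/7 ≈ -33.143)
A*B(30, g(-6)) = -232*(10 - 19*(-4))/7 = -232*(10 + 76)/7 = -232/7*86 = -19952/7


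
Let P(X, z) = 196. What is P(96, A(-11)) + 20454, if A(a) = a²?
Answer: 20650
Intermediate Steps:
P(96, A(-11)) + 20454 = 196 + 20454 = 20650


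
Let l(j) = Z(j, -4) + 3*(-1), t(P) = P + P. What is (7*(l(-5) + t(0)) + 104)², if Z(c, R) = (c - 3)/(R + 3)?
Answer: 19321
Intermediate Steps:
Z(c, R) = (-3 + c)/(3 + R)
t(P) = 2*P
l(j) = -j (l(j) = (-3 + j)/(3 - 4) + 3*(-1) = (-3 + j)/(-1) - 3 = -(-3 + j) - 3 = (3 - j) - 3 = -j)
(7*(l(-5) + t(0)) + 104)² = (7*(-1*(-5) + 2*0) + 104)² = (7*(5 + 0) + 104)² = (7*5 + 104)² = (35 + 104)² = 139² = 19321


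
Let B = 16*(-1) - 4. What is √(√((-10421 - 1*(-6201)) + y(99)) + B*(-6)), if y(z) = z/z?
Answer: √(120 + I*√4219) ≈ 11.324 + 2.8681*I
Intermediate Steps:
y(z) = 1
B = -20 (B = -16 - 4 = -20)
√(√((-10421 - 1*(-6201)) + y(99)) + B*(-6)) = √(√((-10421 - 1*(-6201)) + 1) - 20*(-6)) = √(√((-10421 + 6201) + 1) + 120) = √(√(-4220 + 1) + 120) = √(√(-4219) + 120) = √(I*√4219 + 120) = √(120 + I*√4219)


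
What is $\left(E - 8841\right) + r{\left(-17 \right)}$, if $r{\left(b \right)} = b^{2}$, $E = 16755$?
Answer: $8203$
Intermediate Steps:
$\left(E - 8841\right) + r{\left(-17 \right)} = \left(16755 - 8841\right) + \left(-17\right)^{2} = 7914 + 289 = 8203$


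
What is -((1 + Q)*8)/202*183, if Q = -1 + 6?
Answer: -4392/101 ≈ -43.485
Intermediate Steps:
Q = 5
-((1 + Q)*8)/202*183 = -((1 + 5)*8)/202*183 = -(6*8)/202*183 = -(1/202)*48*183 = -24*183/101 = -1*4392/101 = -4392/101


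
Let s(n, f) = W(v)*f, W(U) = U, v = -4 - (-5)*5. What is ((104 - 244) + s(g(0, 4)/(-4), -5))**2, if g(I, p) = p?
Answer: 60025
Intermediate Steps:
v = 21 (v = -4 - 1*(-25) = -4 + 25 = 21)
s(n, f) = 21*f
((104 - 244) + s(g(0, 4)/(-4), -5))**2 = ((104 - 244) + 21*(-5))**2 = (-140 - 105)**2 = (-245)**2 = 60025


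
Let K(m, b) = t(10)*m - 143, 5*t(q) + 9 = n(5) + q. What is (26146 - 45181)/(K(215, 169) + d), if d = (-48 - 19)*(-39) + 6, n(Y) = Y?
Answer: -19035/2734 ≈ -6.9623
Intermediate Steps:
d = 2619 (d = -67*(-39) + 6 = 2613 + 6 = 2619)
t(q) = -⅘ + q/5 (t(q) = -9/5 + (5 + q)/5 = -9/5 + (1 + q/5) = -⅘ + q/5)
K(m, b) = -143 + 6*m/5 (K(m, b) = (-⅘ + (⅕)*10)*m - 143 = (-⅘ + 2)*m - 143 = 6*m/5 - 143 = -143 + 6*m/5)
(26146 - 45181)/(K(215, 169) + d) = (26146 - 45181)/((-143 + (6/5)*215) + 2619) = -19035/((-143 + 258) + 2619) = -19035/(115 + 2619) = -19035/2734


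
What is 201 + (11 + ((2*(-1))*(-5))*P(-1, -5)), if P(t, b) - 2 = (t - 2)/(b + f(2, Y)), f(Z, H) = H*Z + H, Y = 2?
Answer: 202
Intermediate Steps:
f(Z, H) = H + H*Z
P(t, b) = 2 + (-2 + t)/(6 + b) (P(t, b) = 2 + (t - 2)/(b + 2*(1 + 2)) = 2 + (-2 + t)/(b + 2*3) = 2 + (-2 + t)/(b + 6) = 2 + (-2 + t)/(6 + b))
201 + (11 + ((2*(-1))*(-5))*P(-1, -5)) = 201 + (11 + ((2*(-1))*(-5))*((10 - 1 + 2*(-5))/(6 - 5))) = 201 + (11 + (-2*(-5))*((10 - 1 - 10)/1)) = 201 + (11 + 10*(1*(-1))) = 201 + (11 + 10*(-1)) = 201 + (11 - 10) = 201 + 1 = 202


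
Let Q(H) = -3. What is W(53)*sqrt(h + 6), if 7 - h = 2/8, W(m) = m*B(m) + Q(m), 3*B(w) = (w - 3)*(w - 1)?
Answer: 137791*sqrt(51)/6 ≈ 1.6400e+5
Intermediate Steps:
B(w) = (-1 + w)*(-3 + w)/3 (B(w) = ((w - 3)*(w - 1))/3 = ((-3 + w)*(-1 + w))/3 = ((-1 + w)*(-3 + w))/3 = (-1 + w)*(-3 + w)/3)
W(m) = -3 + m*(1 - 4*m/3 + m**2/3) (W(m) = m*(1 - 4*m/3 + m**2/3) - 3 = -3 + m*(1 - 4*m/3 + m**2/3))
h = 27/4 (h = 7 - 2/8 = 7 - 1*1/4 = 7 - 1/4 = 27/4 ≈ 6.7500)
W(53)*sqrt(h + 6) = (-3 + (1/3)*53*(3 + 53**2 - 4*53))*sqrt(27/4 + 6) = (-3 + (1/3)*53*(3 + 2809 - 212))*sqrt(51/4) = (-3 + (1/3)*53*2600)*(sqrt(51)/2) = (-3 + 137800/3)*(sqrt(51)/2) = 137791*(sqrt(51)/2)/3 = 137791*sqrt(51)/6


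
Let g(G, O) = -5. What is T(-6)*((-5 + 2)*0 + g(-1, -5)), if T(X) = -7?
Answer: 35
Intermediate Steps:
T(-6)*((-5 + 2)*0 + g(-1, -5)) = -7*((-5 + 2)*0 - 5) = -7*(-3*0 - 5) = -7*(0 - 5) = -7*(-5) = 35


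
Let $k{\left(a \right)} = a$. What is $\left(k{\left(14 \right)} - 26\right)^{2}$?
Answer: $144$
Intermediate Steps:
$\left(k{\left(14 \right)} - 26\right)^{2} = \left(14 - 26\right)^{2} = \left(-12\right)^{2} = 144$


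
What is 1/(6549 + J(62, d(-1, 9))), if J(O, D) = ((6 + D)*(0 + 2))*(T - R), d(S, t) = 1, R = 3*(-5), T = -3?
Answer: 1/6717 ≈ 0.00014888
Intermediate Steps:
R = -15
J(O, D) = 144 + 24*D (J(O, D) = ((6 + D)*(0 + 2))*(-3 - 1*(-15)) = ((6 + D)*2)*(-3 + 15) = (12 + 2*D)*12 = 144 + 24*D)
1/(6549 + J(62, d(-1, 9))) = 1/(6549 + (144 + 24*1)) = 1/(6549 + (144 + 24)) = 1/(6549 + 168) = 1/6717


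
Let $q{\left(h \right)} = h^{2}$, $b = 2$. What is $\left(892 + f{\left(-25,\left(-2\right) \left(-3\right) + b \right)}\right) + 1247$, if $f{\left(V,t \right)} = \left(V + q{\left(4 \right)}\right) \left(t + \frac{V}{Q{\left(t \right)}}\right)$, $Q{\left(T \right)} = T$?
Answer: $\frac{16761}{8} \approx 2095.1$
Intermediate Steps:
$f{\left(V,t \right)} = \left(16 + V\right) \left(t + \frac{V}{t}\right)$ ($f{\left(V,t \right)} = \left(V + 4^{2}\right) \left(t + \frac{V}{t}\right) = \left(V + 16\right) \left(t + \frac{V}{t}\right) = \left(16 + V\right) \left(t + \frac{V}{t}\right)$)
$\left(892 + f{\left(-25,\left(-2\right) \left(-3\right) + b \right)}\right) + 1247 = \left(892 + \frac{\left(-25\right)^{2} + 16 \left(-25\right) + \left(\left(-2\right) \left(-3\right) + 2\right)^{2} \left(16 - 25\right)}{\left(-2\right) \left(-3\right) + 2}\right) + 1247 = \left(892 + \frac{625 - 400 + \left(6 + 2\right)^{2} \left(-9\right)}{6 + 2}\right) + 1247 = \left(892 + \frac{625 - 400 + 8^{2} \left(-9\right)}{8}\right) + 1247 = \left(892 + \frac{625 - 400 + 64 \left(-9\right)}{8}\right) + 1247 = \left(892 + \frac{625 - 400 - 576}{8}\right) + 1247 = \left(892 + \frac{1}{8} \left(-351\right)\right) + 1247 = \left(892 - \frac{351}{8}\right) + 1247 = \frac{6785}{8} + 1247 = \frac{16761}{8}$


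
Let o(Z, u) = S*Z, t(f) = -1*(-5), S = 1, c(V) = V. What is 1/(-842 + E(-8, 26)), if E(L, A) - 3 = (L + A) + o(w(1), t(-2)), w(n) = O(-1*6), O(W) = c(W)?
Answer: -1/827 ≈ -0.0012092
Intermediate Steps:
t(f) = 5
O(W) = W
w(n) = -6 (w(n) = -1*6 = -6)
o(Z, u) = Z (o(Z, u) = 1*Z = Z)
E(L, A) = -3 + A + L (E(L, A) = 3 + ((L + A) - 6) = 3 + ((A + L) - 6) = 3 + (-6 + A + L) = -3 + A + L)
1/(-842 + E(-8, 26)) = 1/(-842 + (-3 + 26 - 8)) = 1/(-842 + 15) = 1/(-827) = -1/827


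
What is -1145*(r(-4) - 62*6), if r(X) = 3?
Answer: 422505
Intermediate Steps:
-1145*(r(-4) - 62*6) = -1145*(3 - 62*6) = -1145*(3 - 372) = -1145*(-369) = 422505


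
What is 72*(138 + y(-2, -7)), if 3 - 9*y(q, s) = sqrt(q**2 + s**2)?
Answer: 9960 - 8*sqrt(53) ≈ 9901.8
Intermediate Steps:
y(q, s) = 1/3 - sqrt(q**2 + s**2)/9
72*(138 + y(-2, -7)) = 72*(138 + (1/3 - sqrt((-2)**2 + (-7)**2)/9)) = 72*(138 + (1/3 - sqrt(4 + 49)/9)) = 72*(138 + (1/3 - sqrt(53)/9)) = 72*(415/3 - sqrt(53)/9) = 9960 - 8*sqrt(53)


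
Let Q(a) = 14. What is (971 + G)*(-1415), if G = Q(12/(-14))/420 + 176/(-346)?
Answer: -1425477509/1038 ≈ -1.3733e+6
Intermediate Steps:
G = -2467/5190 (G = 14/420 + 176/(-346) = 14*(1/420) + 176*(-1/346) = 1/30 - 88/173 = -2467/5190 ≈ -0.47534)
(971 + G)*(-1415) = (971 - 2467/5190)*(-1415) = (5037023/5190)*(-1415) = -1425477509/1038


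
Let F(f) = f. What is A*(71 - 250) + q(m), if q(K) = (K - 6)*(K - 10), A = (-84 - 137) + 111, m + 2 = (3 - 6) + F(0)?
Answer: 19855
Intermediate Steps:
m = -5 (m = -2 + ((3 - 6) + 0) = -2 + (-3 + 0) = -2 - 3 = -5)
A = -110 (A = -221 + 111 = -110)
q(K) = (-10 + K)*(-6 + K) (q(K) = (-6 + K)*(-10 + K) = (-10 + K)*(-6 + K))
A*(71 - 250) + q(m) = -110*(71 - 250) + (60 + (-5)² - 16*(-5)) = -110*(-179) + (60 + 25 + 80) = 19690 + 165 = 19855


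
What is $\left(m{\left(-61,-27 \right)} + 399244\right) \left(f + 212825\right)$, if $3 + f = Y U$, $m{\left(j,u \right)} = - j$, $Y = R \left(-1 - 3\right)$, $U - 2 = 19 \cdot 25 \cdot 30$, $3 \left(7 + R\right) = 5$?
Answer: $\frac{619159937170}{3} \approx 2.0639 \cdot 10^{11}$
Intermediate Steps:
$R = - \frac{16}{3}$ ($R = -7 + \frac{1}{3} \cdot 5 = -7 + \frac{5}{3} = - \frac{16}{3} \approx -5.3333$)
$U = 14252$ ($U = 2 + 19 \cdot 25 \cdot 30 = 2 + 475 \cdot 30 = 2 + 14250 = 14252$)
$Y = \frac{64}{3}$ ($Y = - \frac{16 \left(-1 - 3\right)}{3} = \left(- \frac{16}{3}\right) \left(-4\right) = \frac{64}{3} \approx 21.333$)
$f = \frac{912119}{3}$ ($f = -3 + \frac{64}{3} \cdot 14252 = -3 + \frac{912128}{3} = \frac{912119}{3} \approx 3.0404 \cdot 10^{5}$)
$\left(m{\left(-61,-27 \right)} + 399244\right) \left(f + 212825\right) = \left(\left(-1\right) \left(-61\right) + 399244\right) \left(\frac{912119}{3} + 212825\right) = \left(61 + 399244\right) \frac{1550594}{3} = 399305 \cdot \frac{1550594}{3} = \frac{619159937170}{3}$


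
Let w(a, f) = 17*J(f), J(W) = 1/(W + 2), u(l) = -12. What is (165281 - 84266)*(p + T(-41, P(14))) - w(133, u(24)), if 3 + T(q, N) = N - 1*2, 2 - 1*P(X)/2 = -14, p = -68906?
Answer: -55802321833/10 ≈ -5.5802e+9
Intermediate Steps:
P(X) = 32 (P(X) = 4 - 2*(-14) = 4 + 28 = 32)
T(q, N) = -5 + N (T(q, N) = -3 + (N - 1*2) = -3 + (N - 2) = -3 + (-2 + N) = -5 + N)
J(W) = 1/(2 + W)
w(a, f) = 17/(2 + f)
(165281 - 84266)*(p + T(-41, P(14))) - w(133, u(24)) = (165281 - 84266)*(-68906 + (-5 + 32)) - 17/(2 - 12) = 81015*(-68906 + 27) - 17/(-10) = 81015*(-68879) - 17*(-1)/10 = -5580232185 - 1*(-17/10) = -5580232185 + 17/10 = -55802321833/10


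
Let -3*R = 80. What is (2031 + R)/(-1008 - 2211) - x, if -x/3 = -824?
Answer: -23878117/9657 ≈ -2472.6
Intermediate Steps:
x = 2472 (x = -3*(-824) = 2472)
R = -80/3 (R = -⅓*80 = -80/3 ≈ -26.667)
(2031 + R)/(-1008 - 2211) - x = (2031 - 80/3)/(-1008 - 2211) - 1*2472 = (6013/3)/(-3219) - 2472 = (6013/3)*(-1/3219) - 2472 = -6013/9657 - 2472 = -23878117/9657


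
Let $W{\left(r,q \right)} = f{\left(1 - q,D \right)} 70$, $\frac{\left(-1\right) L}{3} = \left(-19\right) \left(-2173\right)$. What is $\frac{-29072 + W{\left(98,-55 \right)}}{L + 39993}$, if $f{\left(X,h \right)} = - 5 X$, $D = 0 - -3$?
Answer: $\frac{4056}{6989} \approx 0.58034$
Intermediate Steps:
$D = 3$ ($D = 0 + 3 = 3$)
$L = -123861$ ($L = - 3 \left(\left(-19\right) \left(-2173\right)\right) = \left(-3\right) 41287 = -123861$)
$W{\left(r,q \right)} = -350 + 350 q$ ($W{\left(r,q \right)} = - 5 \left(1 - q\right) 70 = \left(-5 + 5 q\right) 70 = -350 + 350 q$)
$\frac{-29072 + W{\left(98,-55 \right)}}{L + 39993} = \frac{-29072 + \left(-350 + 350 \left(-55\right)\right)}{-123861 + 39993} = \frac{-29072 - 19600}{-83868} = \left(-29072 - 19600\right) \left(- \frac{1}{83868}\right) = \left(-48672\right) \left(- \frac{1}{83868}\right) = \frac{4056}{6989}$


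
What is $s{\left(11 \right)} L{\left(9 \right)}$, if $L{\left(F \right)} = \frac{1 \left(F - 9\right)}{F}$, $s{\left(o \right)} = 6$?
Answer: $0$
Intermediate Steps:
$L{\left(F \right)} = \frac{-9 + F}{F}$ ($L{\left(F \right)} = \frac{1 \left(-9 + F\right)}{F} = \frac{-9 + F}{F}$)
$s{\left(11 \right)} L{\left(9 \right)} = 6 \frac{-9 + 9}{9} = 6 \cdot \frac{1}{9} \cdot 0 = 6 \cdot 0 = 0$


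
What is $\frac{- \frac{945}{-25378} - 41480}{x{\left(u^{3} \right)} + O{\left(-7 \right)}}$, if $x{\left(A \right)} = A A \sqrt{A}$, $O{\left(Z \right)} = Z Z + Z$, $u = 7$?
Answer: $\frac{3158035485}{8605972568183333} - \frac{17692367465465 \sqrt{7}}{2458849305195238} \approx -0.019037$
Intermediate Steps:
$O{\left(Z \right)} = Z + Z^{2}$ ($O{\left(Z \right)} = Z^{2} + Z = Z + Z^{2}$)
$x{\left(A \right)} = A^{\frac{5}{2}}$ ($x{\left(A \right)} = A A^{\frac{3}{2}} = A^{\frac{5}{2}}$)
$\frac{- \frac{945}{-25378} - 41480}{x{\left(u^{3} \right)} + O{\left(-7 \right)}} = \frac{- \frac{945}{-25378} - 41480}{\left(7^{3}\right)^{\frac{5}{2}} - 7 \left(1 - 7\right)} = \frac{\left(-945\right) \left(- \frac{1}{25378}\right) - 41480}{343^{\frac{5}{2}} - -42} = \frac{\frac{945}{25378} - 41480}{823543 \sqrt{7} + 42} = - \frac{1052678495}{25378 \left(42 + 823543 \sqrt{7}\right)}$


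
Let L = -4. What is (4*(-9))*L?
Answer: 144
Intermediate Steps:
(4*(-9))*L = (4*(-9))*(-4) = -36*(-4) = 144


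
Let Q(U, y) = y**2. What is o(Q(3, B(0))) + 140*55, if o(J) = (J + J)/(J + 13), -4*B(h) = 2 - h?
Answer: 408102/53 ≈ 7700.0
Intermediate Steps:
B(h) = -1/2 + h/4 (B(h) = -(2 - h)/4 = -1/2 + h/4)
o(J) = 2*J/(13 + J) (o(J) = (2*J)/(13 + J) = 2*J/(13 + J))
o(Q(3, B(0))) + 140*55 = 2*(-1/2 + (1/4)*0)**2/(13 + (-1/2 + (1/4)*0)**2) + 140*55 = 2*(-1/2 + 0)**2/(13 + (-1/2 + 0)**2) + 7700 = 2*(-1/2)**2/(13 + (-1/2)**2) + 7700 = 2*(1/4)/(13 + 1/4) + 7700 = 2*(1/4)/(53/4) + 7700 = 2*(1/4)*(4/53) + 7700 = 2/53 + 7700 = 408102/53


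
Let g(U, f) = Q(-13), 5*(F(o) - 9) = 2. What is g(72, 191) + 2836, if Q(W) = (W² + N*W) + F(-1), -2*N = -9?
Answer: 29559/10 ≈ 2955.9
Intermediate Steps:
N = 9/2 (N = -½*(-9) = 9/2 ≈ 4.5000)
F(o) = 47/5 (F(o) = 9 + (⅕)*2 = 9 + ⅖ = 47/5)
Q(W) = 47/5 + W² + 9*W/2 (Q(W) = (W² + 9*W/2) + 47/5 = 47/5 + W² + 9*W/2)
g(U, f) = 1199/10 (g(U, f) = 47/5 + (-13)² + (9/2)*(-13) = 47/5 + 169 - 117/2 = 1199/10)
g(72, 191) + 2836 = 1199/10 + 2836 = 29559/10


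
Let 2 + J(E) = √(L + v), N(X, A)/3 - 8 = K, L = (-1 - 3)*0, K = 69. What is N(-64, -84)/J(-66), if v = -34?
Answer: -231/19 - 231*I*√34/38 ≈ -12.158 - 35.446*I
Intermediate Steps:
L = 0 (L = -4*0 = 0)
N(X, A) = 231 (N(X, A) = 24 + 3*69 = 24 + 207 = 231)
J(E) = -2 + I*√34 (J(E) = -2 + √(0 - 34) = -2 + √(-34) = -2 + I*√34)
N(-64, -84)/J(-66) = 231/(-2 + I*√34)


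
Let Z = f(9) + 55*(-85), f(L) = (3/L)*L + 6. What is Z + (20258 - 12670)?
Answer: 2922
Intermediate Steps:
f(L) = 9 (f(L) = 3 + 6 = 9)
Z = -4666 (Z = 9 + 55*(-85) = 9 - 4675 = -4666)
Z + (20258 - 12670) = -4666 + (20258 - 12670) = -4666 + 7588 = 2922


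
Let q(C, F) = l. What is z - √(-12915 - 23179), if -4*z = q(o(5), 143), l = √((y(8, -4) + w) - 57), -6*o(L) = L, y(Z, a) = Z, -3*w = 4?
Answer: I*(-√36094 - √453/12) ≈ -191.76*I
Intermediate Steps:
w = -4/3 (w = -⅓*4 = -4/3 ≈ -1.3333)
o(L) = -L/6
l = I*√453/3 (l = √((8 - 4/3) - 57) = √(20/3 - 57) = √(-151/3) = I*√453/3 ≈ 7.0946*I)
q(C, F) = I*√453/3
z = -I*√453/12 ≈ -1.7736*I
z - √(-12915 - 23179) = -I*√453/12 - √(-12915 - 23179) = -I*√453/12 - √(-36094) = -I*√453/12 - I*√36094 = -I*√36094 - I*√453/12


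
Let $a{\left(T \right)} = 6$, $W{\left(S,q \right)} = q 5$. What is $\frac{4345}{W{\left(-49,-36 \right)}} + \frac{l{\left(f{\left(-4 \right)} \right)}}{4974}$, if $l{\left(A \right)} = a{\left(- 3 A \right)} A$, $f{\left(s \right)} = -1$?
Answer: $- \frac{720437}{29844} \approx -24.14$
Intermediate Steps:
$W{\left(S,q \right)} = 5 q$
$l{\left(A \right)} = 6 A$
$\frac{4345}{W{\left(-49,-36 \right)}} + \frac{l{\left(f{\left(-4 \right)} \right)}}{4974} = \frac{4345}{5 \left(-36\right)} + \frac{6 \left(-1\right)}{4974} = \frac{4345}{-180} - \frac{1}{829} = 4345 \left(- \frac{1}{180}\right) - \frac{1}{829} = - \frac{869}{36} - \frac{1}{829} = - \frac{720437}{29844}$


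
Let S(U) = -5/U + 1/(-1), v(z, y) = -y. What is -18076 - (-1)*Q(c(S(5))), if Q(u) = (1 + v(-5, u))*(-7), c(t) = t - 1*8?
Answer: -18153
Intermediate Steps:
S(U) = -1 - 5/U (S(U) = -5/U + 1*(-1) = -5/U - 1 = -1 - 5/U)
c(t) = -8 + t (c(t) = t - 8 = -8 + t)
Q(u) = -7 + 7*u (Q(u) = (1 - u)*(-7) = -7 + 7*u)
-18076 - (-1)*Q(c(S(5))) = -18076 - (-1)*(-7 + 7*(-8 + (-5 - 1*5)/5)) = -18076 - (-1)*(-7 + 7*(-8 + (-5 - 5)/5)) = -18076 - (-1)*(-7 + 7*(-8 + (⅕)*(-10))) = -18076 - (-1)*(-7 + 7*(-8 - 2)) = -18076 - (-1)*(-7 + 7*(-10)) = -18076 - (-1)*(-7 - 70) = -18076 - (-1)*(-77) = -18076 - 1*77 = -18076 - 77 = -18153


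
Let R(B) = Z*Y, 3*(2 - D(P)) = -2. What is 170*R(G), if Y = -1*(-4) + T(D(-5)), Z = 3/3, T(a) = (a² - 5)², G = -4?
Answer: 116450/81 ≈ 1437.7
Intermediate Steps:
D(P) = 8/3 (D(P) = 2 - ⅓*(-2) = 2 + ⅔ = 8/3)
T(a) = (-5 + a²)²
Z = 1 (Z = 3*(⅓) = 1)
Y = 685/81 (Y = -1*(-4) + (-5 + (8/3)²)² = 4 + (-5 + 64/9)² = 4 + (19/9)² = 4 + 361/81 = 685/81 ≈ 8.4568)
R(B) = 685/81 (R(B) = 1*(685/81) = 685/81)
170*R(G) = 170*(685/81) = 116450/81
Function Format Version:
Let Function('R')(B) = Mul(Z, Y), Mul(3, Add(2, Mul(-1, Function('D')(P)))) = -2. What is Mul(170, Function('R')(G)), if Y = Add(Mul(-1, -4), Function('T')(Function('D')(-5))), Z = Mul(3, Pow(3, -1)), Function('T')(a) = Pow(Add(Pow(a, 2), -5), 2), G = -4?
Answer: Rational(116450, 81) ≈ 1437.7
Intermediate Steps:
Function('D')(P) = Rational(8, 3) (Function('D')(P) = Add(2, Mul(Rational(-1, 3), -2)) = Add(2, Rational(2, 3)) = Rational(8, 3))
Function('T')(a) = Pow(Add(-5, Pow(a, 2)), 2)
Z = 1 (Z = Mul(3, Rational(1, 3)) = 1)
Y = Rational(685, 81) (Y = Add(Mul(-1, -4), Pow(Add(-5, Pow(Rational(8, 3), 2)), 2)) = Add(4, Pow(Add(-5, Rational(64, 9)), 2)) = Add(4, Pow(Rational(19, 9), 2)) = Add(4, Rational(361, 81)) = Rational(685, 81) ≈ 8.4568)
Function('R')(B) = Rational(685, 81) (Function('R')(B) = Mul(1, Rational(685, 81)) = Rational(685, 81))
Mul(170, Function('R')(G)) = Mul(170, Rational(685, 81)) = Rational(116450, 81)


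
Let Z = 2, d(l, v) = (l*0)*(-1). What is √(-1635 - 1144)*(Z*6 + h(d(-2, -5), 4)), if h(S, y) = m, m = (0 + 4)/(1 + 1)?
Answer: 14*I*√2779 ≈ 738.03*I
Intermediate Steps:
d(l, v) = 0 (d(l, v) = 0*(-1) = 0)
m = 2 (m = 4/2 = 4*(½) = 2)
h(S, y) = 2
√(-1635 - 1144)*(Z*6 + h(d(-2, -5), 4)) = √(-1635 - 1144)*(2*6 + 2) = √(-2779)*(12 + 2) = (I*√2779)*14 = 14*I*√2779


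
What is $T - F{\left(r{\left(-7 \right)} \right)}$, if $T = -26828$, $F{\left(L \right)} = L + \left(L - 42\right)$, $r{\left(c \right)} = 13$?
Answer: $-26812$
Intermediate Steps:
$F{\left(L \right)} = -42 + 2 L$ ($F{\left(L \right)} = L + \left(L - 42\right) = L + \left(-42 + L\right) = -42 + 2 L$)
$T - F{\left(r{\left(-7 \right)} \right)} = -26828 - \left(-42 + 2 \cdot 13\right) = -26828 - \left(-42 + 26\right) = -26828 - -16 = -26828 + 16 = -26812$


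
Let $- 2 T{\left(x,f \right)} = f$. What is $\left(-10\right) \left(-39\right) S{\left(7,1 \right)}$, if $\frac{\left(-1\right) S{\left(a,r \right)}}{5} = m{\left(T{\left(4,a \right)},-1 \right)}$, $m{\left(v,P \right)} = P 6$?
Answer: $11700$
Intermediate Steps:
$T{\left(x,f \right)} = - \frac{f}{2}$
$m{\left(v,P \right)} = 6 P$
$S{\left(a,r \right)} = 30$ ($S{\left(a,r \right)} = - 5 \cdot 6 \left(-1\right) = \left(-5\right) \left(-6\right) = 30$)
$\left(-10\right) \left(-39\right) S{\left(7,1 \right)} = \left(-10\right) \left(-39\right) 30 = 390 \cdot 30 = 11700$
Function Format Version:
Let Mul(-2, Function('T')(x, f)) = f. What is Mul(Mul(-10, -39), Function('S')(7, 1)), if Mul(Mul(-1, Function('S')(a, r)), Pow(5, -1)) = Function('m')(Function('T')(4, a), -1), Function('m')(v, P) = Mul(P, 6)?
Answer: 11700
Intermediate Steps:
Function('T')(x, f) = Mul(Rational(-1, 2), f)
Function('m')(v, P) = Mul(6, P)
Function('S')(a, r) = 30 (Function('S')(a, r) = Mul(-5, Mul(6, -1)) = Mul(-5, -6) = 30)
Mul(Mul(-10, -39), Function('S')(7, 1)) = Mul(Mul(-10, -39), 30) = Mul(390, 30) = 11700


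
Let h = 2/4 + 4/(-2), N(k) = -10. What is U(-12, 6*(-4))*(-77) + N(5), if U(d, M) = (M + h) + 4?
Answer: 3291/2 ≈ 1645.5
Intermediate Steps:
h = -3/2 (h = 2*(1/4) + 4*(-1/2) = 1/2 - 2 = -3/2 ≈ -1.5000)
U(d, M) = 5/2 + M (U(d, M) = (M - 3/2) + 4 = (-3/2 + M) + 4 = 5/2 + M)
U(-12, 6*(-4))*(-77) + N(5) = (5/2 + 6*(-4))*(-77) - 10 = (5/2 - 24)*(-77) - 10 = -43/2*(-77) - 10 = 3311/2 - 10 = 3291/2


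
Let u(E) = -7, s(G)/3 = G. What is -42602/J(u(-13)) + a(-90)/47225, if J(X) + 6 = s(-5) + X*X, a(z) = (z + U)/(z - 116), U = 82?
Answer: -14801684517/9728350 ≈ -1521.5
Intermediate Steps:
s(G) = 3*G
a(z) = (82 + z)/(-116 + z) (a(z) = (z + 82)/(z - 116) = (82 + z)/(-116 + z))
J(X) = -21 + X² (J(X) = -6 + (3*(-5) + X*X) = -6 + (-15 + X²) = -21 + X²)
-42602/J(u(-13)) + a(-90)/47225 = -42602/(-21 + (-7)²) + ((82 - 90)/(-116 - 90))/47225 = -42602/(-21 + 49) + (-8/(-206))*(1/47225) = -42602/28 - 1/206*(-8)*(1/47225) = -42602*1/28 + (4/103)*(1/47225) = -3043/2 + 4/4864175 = -14801684517/9728350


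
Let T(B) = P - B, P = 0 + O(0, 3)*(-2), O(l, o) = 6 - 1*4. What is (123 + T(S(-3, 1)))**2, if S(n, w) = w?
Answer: 13924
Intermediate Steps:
O(l, o) = 2 (O(l, o) = 6 - 4 = 2)
P = -4 (P = 0 + 2*(-2) = 0 - 4 = -4)
T(B) = -4 - B
(123 + T(S(-3, 1)))**2 = (123 + (-4 - 1*1))**2 = (123 + (-4 - 1))**2 = (123 - 5)**2 = 118**2 = 13924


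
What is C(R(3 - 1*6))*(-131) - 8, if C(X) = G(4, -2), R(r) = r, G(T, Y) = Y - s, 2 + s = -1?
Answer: -139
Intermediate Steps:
s = -3 (s = -2 - 1 = -3)
G(T, Y) = 3 + Y (G(T, Y) = Y - 1*(-3) = Y + 3 = 3 + Y)
C(X) = 1 (C(X) = 3 - 2 = 1)
C(R(3 - 1*6))*(-131) - 8 = 1*(-131) - 8 = -131 - 8 = -139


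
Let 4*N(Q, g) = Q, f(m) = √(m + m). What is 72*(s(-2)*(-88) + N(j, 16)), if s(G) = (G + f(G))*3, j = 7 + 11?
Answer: 38340 - 38016*I ≈ 38340.0 - 38016.0*I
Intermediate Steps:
j = 18
f(m) = √2*√m (f(m) = √(2*m) = √2*√m)
N(Q, g) = Q/4
s(G) = 3*G + 3*√2*√G (s(G) = (G + √2*√G)*3 = 3*G + 3*√2*√G)
72*(s(-2)*(-88) + N(j, 16)) = 72*((3*(-2) + 3*√2*√(-2))*(-88) + (¼)*18) = 72*((-6 + 3*√2*(I*√2))*(-88) + 9/2) = 72*((-6 + 6*I)*(-88) + 9/2) = 72*((528 - 528*I) + 9/2) = 72*(1065/2 - 528*I) = 38340 - 38016*I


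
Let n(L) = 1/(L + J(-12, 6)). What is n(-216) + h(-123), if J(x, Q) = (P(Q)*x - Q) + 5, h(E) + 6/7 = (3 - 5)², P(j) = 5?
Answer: 6087/1939 ≈ 3.1392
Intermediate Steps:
h(E) = 22/7 (h(E) = -6/7 + (3 - 5)² = -6/7 + (-2)² = -6/7 + 4 = 22/7)
J(x, Q) = 5 - Q + 5*x (J(x, Q) = (5*x - Q) + 5 = (-Q + 5*x) + 5 = 5 - Q + 5*x)
n(L) = 1/(-61 + L) (n(L) = 1/(L + (5 - 1*6 + 5*(-12))) = 1/(L + (5 - 6 - 60)) = 1/(L - 61) = 1/(-61 + L))
n(-216) + h(-123) = 1/(-61 - 216) + 22/7 = 1/(-277) + 22/7 = -1/277 + 22/7 = 6087/1939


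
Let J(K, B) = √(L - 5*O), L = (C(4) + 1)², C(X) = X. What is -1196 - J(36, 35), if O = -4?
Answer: -1196 - 3*√5 ≈ -1202.7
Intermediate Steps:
L = 25 (L = (4 + 1)² = 5² = 25)
J(K, B) = 3*√5 (J(K, B) = √(25 - 5*(-4)) = √(25 + 20) = √45 = 3*√5)
-1196 - J(36, 35) = -1196 - 3*√5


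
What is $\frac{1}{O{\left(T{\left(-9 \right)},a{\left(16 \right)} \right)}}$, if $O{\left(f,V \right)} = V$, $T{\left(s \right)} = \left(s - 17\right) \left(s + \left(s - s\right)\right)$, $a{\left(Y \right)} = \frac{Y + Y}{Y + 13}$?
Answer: $\frac{29}{32} \approx 0.90625$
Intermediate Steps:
$a{\left(Y \right)} = \frac{2 Y}{13 + Y}$
$T{\left(s \right)} = s \left(-17 + s\right)$ ($T{\left(s \right)} = \left(-17 + s\right) \left(s + 0\right) = \left(-17 + s\right) s = s \left(-17 + s\right)$)
$\frac{1}{O{\left(T{\left(-9 \right)},a{\left(16 \right)} \right)}} = \frac{1}{2 \cdot 16 \frac{1}{13 + 16}} = \frac{1}{2 \cdot 16 \cdot \frac{1}{29}} = \frac{1}{\frac{32}{29}} = \frac{29}{32}$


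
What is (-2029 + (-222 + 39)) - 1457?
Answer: -3669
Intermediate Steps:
(-2029 + (-222 + 39)) - 1457 = (-2029 - 183) - 1457 = -2212 - 1457 = -3669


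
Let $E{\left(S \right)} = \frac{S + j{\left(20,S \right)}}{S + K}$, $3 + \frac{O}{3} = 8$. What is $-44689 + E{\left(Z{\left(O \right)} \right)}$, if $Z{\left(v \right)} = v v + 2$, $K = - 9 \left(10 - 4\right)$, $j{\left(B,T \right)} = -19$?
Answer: $- \frac{7730989}{173} \approx -44688.0$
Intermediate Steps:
$O = 15$ ($O = -9 + 3 \cdot 8 = -9 + 24 = 15$)
$K = -54$ ($K = \left(-9\right) 6 = -54$)
$Z{\left(v \right)} = 2 + v^{2}$ ($Z{\left(v \right)} = v^{2} + 2 = 2 + v^{2}$)
$E{\left(S \right)} = \frac{-19 + S}{-54 + S}$ ($E{\left(S \right)} = \frac{S - 19}{S - 54} = \frac{-19 + S}{-54 + S}$)
$-44689 + E{\left(Z{\left(O \right)} \right)} = -44689 + \frac{-19 + \left(2 + 15^{2}\right)}{-54 + \left(2 + 15^{2}\right)} = -44689 + \frac{-19 + \left(2 + 225\right)}{-54 + \left(2 + 225\right)} = -44689 + \frac{-19 + 227}{-54 + 227} = -44689 + \frac{1}{173} \cdot 208 = -44689 + \frac{208}{173} = - \frac{7730989}{173}$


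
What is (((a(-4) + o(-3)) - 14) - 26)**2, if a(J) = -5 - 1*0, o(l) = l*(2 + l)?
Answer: 1764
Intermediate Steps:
a(J) = -5 (a(J) = -5 + 0 = -5)
(((a(-4) + o(-3)) - 14) - 26)**2 = (((-5 - 3*(2 - 3)) - 14) - 26)**2 = (((-5 - 3*(-1)) - 14) - 26)**2 = (((-5 + 3) - 14) - 26)**2 = ((-2 - 14) - 26)**2 = (-16 - 26)**2 = (-42)**2 = 1764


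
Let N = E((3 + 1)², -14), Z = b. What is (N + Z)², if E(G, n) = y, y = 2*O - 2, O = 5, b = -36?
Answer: 784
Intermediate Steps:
Z = -36
y = 8 (y = 2*5 - 2 = 10 - 2 = 8)
E(G, n) = 8
N = 8
(N + Z)² = (8 - 36)² = (-28)² = 784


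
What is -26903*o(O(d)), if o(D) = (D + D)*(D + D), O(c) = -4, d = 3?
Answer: -1721792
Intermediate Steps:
o(D) = 4*D² (o(D) = (2*D)*(2*D) = 4*D²)
-26903*o(O(d)) = -107612*(-4)² = -107612*16 = -26903*64 = -1721792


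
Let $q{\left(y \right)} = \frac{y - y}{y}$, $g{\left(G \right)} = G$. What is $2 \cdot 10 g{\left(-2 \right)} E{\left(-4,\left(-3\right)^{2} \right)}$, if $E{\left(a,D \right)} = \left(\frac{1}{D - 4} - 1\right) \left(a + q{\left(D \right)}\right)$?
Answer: $-128$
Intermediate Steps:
$q{\left(y \right)} = 0$ ($q{\left(y \right)} = \frac{0}{y} = 0$)
$E{\left(a,D \right)} = a \left(-1 + \frac{1}{-4 + D}\right)$ ($E{\left(a,D \right)} = \left(\frac{1}{D - 4} - 1\right) \left(a + 0\right) = \left(\frac{1}{-4 + D} - 1\right) a = \left(-1 + \frac{1}{-4 + D}\right) a = a \left(-1 + \frac{1}{-4 + D}\right)$)
$2 \cdot 10 g{\left(-2 \right)} E{\left(-4,\left(-3\right)^{2} \right)} = 2 \cdot 10 \left(-2\right) \left(- \frac{4 \left(5 - \left(-3\right)^{2}\right)}{-4 + \left(-3\right)^{2}}\right) = 20 \left(-2\right) \left(- \frac{4 \left(5 - 9\right)}{-4 + 9}\right) = - 40 \left(- \frac{4 \left(5 - 9\right)}{5}\right) = - 40 \left(\left(-4\right) \frac{1}{5} \left(-4\right)\right) = \left(-40\right) \frac{16}{5} = -128$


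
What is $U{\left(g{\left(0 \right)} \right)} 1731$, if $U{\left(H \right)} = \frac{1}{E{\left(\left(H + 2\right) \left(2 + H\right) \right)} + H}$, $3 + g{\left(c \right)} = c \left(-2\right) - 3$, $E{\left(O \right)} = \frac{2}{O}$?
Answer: $- \frac{13848}{47} \approx -294.64$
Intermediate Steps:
$g{\left(c \right)} = -6 - 2 c$ ($g{\left(c \right)} = -3 + \left(c \left(-2\right) - 3\right) = -3 - \left(3 + 2 c\right) = -6 - 2 c$)
$U{\left(H \right)} = \frac{1}{H + \frac{2}{\left(2 + H\right)^{2}}}$ ($U{\left(H \right)} = \frac{1}{\frac{2}{\left(H + 2\right) \left(2 + H\right)} + H} = \frac{1}{\frac{2}{\left(2 + H\right) \left(2 + H\right)} + H} = \frac{1}{\frac{2}{\left(2 + H\right)^{2}} + H} = \frac{1}{H + \frac{2}{\left(2 + H\right)^{2}}}$)
$U{\left(g{\left(0 \right)} \right)} 1731 = \frac{4 + \left(-6 - 0\right)^{2} + 4 \left(-6 - 0\right)}{2 + \left(-6 - 0\right) \left(4 + \left(-6 - 0\right)^{2} + 4 \left(-6 - 0\right)\right)} 1731 = \frac{4 + \left(-6 + 0\right)^{2} + 4 \left(-6 + 0\right)}{2 + \left(-6 + 0\right) \left(4 + \left(-6 + 0\right)^{2} + 4 \left(-6 + 0\right)\right)} 1731 = \frac{4 + \left(-6\right)^{2} + 4 \left(-6\right)}{2 - 6 \left(4 + \left(-6\right)^{2} + 4 \left(-6\right)\right)} 1731 = \frac{4 + 36 - 24}{2 - 6 \left(4 + 36 - 24\right)} 1731 = \frac{1}{2 - 96} \cdot 16 \cdot 1731 = \frac{1}{-94} \cdot 16 \cdot 1731 = \left(- \frac{1}{94}\right) 16 \cdot 1731 = \left(- \frac{8}{47}\right) 1731 = - \frac{13848}{47}$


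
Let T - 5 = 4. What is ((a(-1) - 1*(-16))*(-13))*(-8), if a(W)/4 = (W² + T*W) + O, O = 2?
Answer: -832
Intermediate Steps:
T = 9 (T = 5 + 4 = 9)
a(W) = 8 + 4*W² + 36*W (a(W) = 4*((W² + 9*W) + 2) = 4*(2 + W² + 9*W) = 8 + 4*W² + 36*W)
((a(-1) - 1*(-16))*(-13))*(-8) = (((8 + 4*(-1)² + 36*(-1)) - 1*(-16))*(-13))*(-8) = (((8 + 4*1 - 36) + 16)*(-13))*(-8) = (((8 + 4 - 36) + 16)*(-13))*(-8) = ((-24 + 16)*(-13))*(-8) = -8*(-13)*(-8) = 104*(-8) = -832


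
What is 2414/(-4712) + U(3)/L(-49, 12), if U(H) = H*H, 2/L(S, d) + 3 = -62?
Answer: -690337/2356 ≈ -293.01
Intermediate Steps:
L(S, d) = -2/65 (L(S, d) = 2/(-3 - 62) = 2/(-65) = 2*(-1/65) = -2/65)
U(H) = H**2
2414/(-4712) + U(3)/L(-49, 12) = 2414/(-4712) + 3**2/(-2/65) = 2414*(-1/4712) + 9*(-65/2) = -1207/2356 - 585/2 = -690337/2356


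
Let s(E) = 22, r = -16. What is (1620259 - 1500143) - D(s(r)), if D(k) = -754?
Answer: 120870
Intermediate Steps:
(1620259 - 1500143) - D(s(r)) = (1620259 - 1500143) - 1*(-754) = 120116 + 754 = 120870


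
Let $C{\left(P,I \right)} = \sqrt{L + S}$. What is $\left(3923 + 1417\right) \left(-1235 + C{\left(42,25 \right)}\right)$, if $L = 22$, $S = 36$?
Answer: $-6594900 + 5340 \sqrt{58} \approx -6.5542 \cdot 10^{6}$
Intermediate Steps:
$C{\left(P,I \right)} = \sqrt{58}$ ($C{\left(P,I \right)} = \sqrt{22 + 36} = \sqrt{58}$)
$\left(3923 + 1417\right) \left(-1235 + C{\left(42,25 \right)}\right) = \left(3923 + 1417\right) \left(-1235 + \sqrt{58}\right) = 5340 \left(-1235 + \sqrt{58}\right) = -6594900 + 5340 \sqrt{58}$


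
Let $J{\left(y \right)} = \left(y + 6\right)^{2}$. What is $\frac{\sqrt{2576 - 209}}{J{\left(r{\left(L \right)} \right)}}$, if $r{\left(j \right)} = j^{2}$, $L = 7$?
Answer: $\frac{3 \sqrt{263}}{3025} \approx 0.016083$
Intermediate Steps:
$J{\left(y \right)} = \left(6 + y\right)^{2}$
$\frac{\sqrt{2576 - 209}}{J{\left(r{\left(L \right)} \right)}} = \frac{\sqrt{2576 - 209}}{\left(6 + 7^{2}\right)^{2}} = \frac{\sqrt{2367}}{\left(6 + 49\right)^{2}} = \frac{3 \sqrt{263}}{55^{2}} = \frac{3 \sqrt{263}}{3025}$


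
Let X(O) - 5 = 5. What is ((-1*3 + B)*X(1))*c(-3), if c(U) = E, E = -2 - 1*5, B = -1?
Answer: 280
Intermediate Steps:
E = -7 (E = -2 - 5 = -7)
X(O) = 10 (X(O) = 5 + 5 = 10)
c(U) = -7
((-1*3 + B)*X(1))*c(-3) = ((-1*3 - 1)*10)*(-7) = ((-3 - 1)*10)*(-7) = -4*10*(-7) = -40*(-7) = 280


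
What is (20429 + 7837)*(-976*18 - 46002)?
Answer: -1796869620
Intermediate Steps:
(20429 + 7837)*(-976*18 - 46002) = 28266*(-17568 - 46002) = 28266*(-63570) = -1796869620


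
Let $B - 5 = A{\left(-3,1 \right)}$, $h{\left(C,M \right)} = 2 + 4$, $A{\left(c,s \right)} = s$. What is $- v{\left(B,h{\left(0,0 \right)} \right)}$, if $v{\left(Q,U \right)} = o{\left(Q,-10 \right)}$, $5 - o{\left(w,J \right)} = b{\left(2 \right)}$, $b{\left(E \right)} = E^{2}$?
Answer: $-1$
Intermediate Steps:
$o{\left(w,J \right)} = 1$ ($o{\left(w,J \right)} = 5 - 2^{2} = 5 - 4 = 1$)
$h{\left(C,M \right)} = 6$
$B = 6$ ($B = 5 + 1 = 6$)
$v{\left(Q,U \right)} = 1$
$- v{\left(B,h{\left(0,0 \right)} \right)} = \left(-1\right) 1 = -1$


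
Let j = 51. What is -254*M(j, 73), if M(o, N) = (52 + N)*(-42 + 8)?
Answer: 1079500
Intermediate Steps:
M(o, N) = -1768 - 34*N (M(o, N) = (52 + N)*(-34) = -1768 - 34*N)
-254*M(j, 73) = -254*(-1768 - 34*73) = -254*(-1768 - 2482) = -254*(-4250) = 1079500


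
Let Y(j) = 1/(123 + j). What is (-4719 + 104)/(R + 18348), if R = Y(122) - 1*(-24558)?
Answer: -1130675/10511971 ≈ -0.10756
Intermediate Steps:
R = 6016711/245 (R = 1/(123 + 122) - 1*(-24558) = 1/245 + 24558 = 6016711/245 ≈ 24558.)
(-4719 + 104)/(R + 18348) = (-4719 + 104)/(6016711/245 + 18348) = -4615/10511971/245 = -4615*245/10511971 = -1130675/10511971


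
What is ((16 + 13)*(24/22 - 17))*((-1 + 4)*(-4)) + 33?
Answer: 61263/11 ≈ 5569.4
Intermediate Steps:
((16 + 13)*(24/22 - 17))*((-1 + 4)*(-4)) + 33 = (29*(24*(1/22) - 17))*(3*(-4)) + 33 = (29*(12/11 - 17))*(-12) + 33 = (29*(-175/11))*(-12) + 33 = -5075/11*(-12) + 33 = 60900/11 + 33 = 61263/11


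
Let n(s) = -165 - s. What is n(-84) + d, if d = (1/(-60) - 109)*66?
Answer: -72761/10 ≈ -7276.1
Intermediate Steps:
d = -71951/10 (d = (-1/60 - 109)*66 = -6541/60*66 = -71951/10 ≈ -7195.1)
n(-84) + d = (-165 - 1*(-84)) - 71951/10 = (-165 + 84) - 71951/10 = -81 - 71951/10 = -72761/10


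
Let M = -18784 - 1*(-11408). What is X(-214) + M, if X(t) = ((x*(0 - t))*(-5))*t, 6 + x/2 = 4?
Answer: -923296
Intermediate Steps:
x = -4 (x = -12 + 2*4 = -12 + 8 = -4)
M = -7376 (M = -18784 + 11408 = -7376)
X(t) = -20*t**2 (X(t) = (-4*(0 - t)*(-5))*t = (-(-4)*t*(-5))*t = ((4*t)*(-5))*t = (-20*t)*t = -20*t**2)
X(-214) + M = -20*(-214)**2 - 7376 = -20*45796 - 7376 = -915920 - 7376 = -923296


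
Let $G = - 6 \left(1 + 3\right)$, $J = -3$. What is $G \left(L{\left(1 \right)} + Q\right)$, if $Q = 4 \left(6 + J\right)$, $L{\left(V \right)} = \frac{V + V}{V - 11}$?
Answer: $- \frac{1416}{5} \approx -283.2$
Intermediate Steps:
$L{\left(V \right)} = \frac{2 V}{-11 + V}$
$Q = 12$ ($Q = 4 \left(6 - 3\right) = 4 \cdot 3 = 12$)
$G = -24$ ($G = \left(-6\right) 4 = -24$)
$G \left(L{\left(1 \right)} + Q\right) = - 24 \left(2 \cdot 1 \frac{1}{-11 + 1} + 12\right) = - 24 \left(2 \cdot 1 \frac{1}{-10} + 12\right) = - 24 \left(2 \cdot 1 \left(- \frac{1}{10}\right) + 12\right) = - 24 \left(- \frac{1}{5} + 12\right) = \left(-24\right) \frac{59}{5} = - \frac{1416}{5}$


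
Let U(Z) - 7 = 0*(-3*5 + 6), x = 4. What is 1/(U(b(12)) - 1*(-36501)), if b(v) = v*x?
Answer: 1/36508 ≈ 2.7391e-5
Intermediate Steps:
b(v) = 4*v (b(v) = v*4 = 4*v)
U(Z) = 7 (U(Z) = 7 + 0*(-3*5 + 6) = 7 + 0*(-15 + 6) = 7 + 0*(-9) = 7 + 0 = 7)
1/(U(b(12)) - 1*(-36501)) = 1/(7 - 1*(-36501)) = 1/(7 + 36501) = 1/36508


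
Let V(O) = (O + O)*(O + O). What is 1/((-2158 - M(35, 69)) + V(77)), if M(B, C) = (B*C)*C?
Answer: -1/145077 ≈ -6.8929e-6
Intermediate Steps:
M(B, C) = B*C²
V(O) = 4*O² (V(O) = (2*O)*(2*O) = 4*O²)
1/((-2158 - M(35, 69)) + V(77)) = 1/((-2158 - 35*69²) + 4*77²) = 1/((-2158 - 35*4761) + 4*5929) = 1/((-2158 - 1*166635) + 23716) = 1/((-2158 - 166635) + 23716) = 1/(-168793 + 23716) = 1/(-145077) = -1/145077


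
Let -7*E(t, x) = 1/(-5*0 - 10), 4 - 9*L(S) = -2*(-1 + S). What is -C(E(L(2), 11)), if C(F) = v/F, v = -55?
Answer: 3850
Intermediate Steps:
L(S) = 2/9 + 2*S/9 (L(S) = 4/9 - (-2)*(-1 + S)/9 = 4/9 - (2 - 2*S)/9 = 4/9 + (-2/9 + 2*S/9) = 2/9 + 2*S/9)
E(t, x) = 1/70 (E(t, x) = -1/(7*(-5*0 - 10)) = -1/(7*(0 - 10)) = -1/7/(-10) = -1/7*(-1/10) = 1/70)
C(F) = -55/F
-C(E(L(2), 11)) = -(-55)/1/70 = -(-55)*70 = -1*(-3850) = 3850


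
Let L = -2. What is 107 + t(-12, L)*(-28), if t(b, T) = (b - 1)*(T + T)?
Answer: -1349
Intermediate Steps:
t(b, T) = 2*T*(-1 + b) (t(b, T) = (-1 + b)*(2*T) = 2*T*(-1 + b))
107 + t(-12, L)*(-28) = 107 + (2*(-2)*(-1 - 12))*(-28) = 107 + (2*(-2)*(-13))*(-28) = 107 + 52*(-28) = 107 - 1456 = -1349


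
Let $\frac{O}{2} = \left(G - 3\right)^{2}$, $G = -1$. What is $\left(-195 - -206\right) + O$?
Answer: $43$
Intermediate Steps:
$O = 32$ ($O = 2 \left(-1 - 3\right)^{2} = 2 \left(-4\right)^{2} = 2 \cdot 16 = 32$)
$\left(-195 - -206\right) + O = \left(-195 - -206\right) + 32 = \left(-195 + 206\right) + 32 = 11 + 32 = 43$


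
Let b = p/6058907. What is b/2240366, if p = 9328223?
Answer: 9328223/13574169239962 ≈ 6.8720e-7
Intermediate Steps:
b = 9328223/6058907 ≈ 1.5396
b/2240366 = (9328223/6058907)/2240366 = (9328223/6058907)*(1/2240366) = 9328223/13574169239962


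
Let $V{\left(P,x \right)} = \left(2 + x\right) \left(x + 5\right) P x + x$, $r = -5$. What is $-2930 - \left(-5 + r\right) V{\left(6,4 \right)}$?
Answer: $10070$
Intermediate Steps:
$V{\left(P,x \right)} = x + P x \left(2 + x\right) \left(5 + x\right)$ ($V{\left(P,x \right)} = \left(2 + x\right) \left(5 + x\right) P x + x = P \left(2 + x\right) \left(5 + x\right) x + x = P x \left(2 + x\right) \left(5 + x\right) + x = x + P x \left(2 + x\right) \left(5 + x\right)$)
$-2930 - \left(-5 + r\right) V{\left(6,4 \right)} = -2930 - \left(-5 - 5\right) 4 \left(1 + 10 \cdot 6 + 6 \cdot 4^{2} + 7 \cdot 6 \cdot 4\right) = -2930 - - 10 \cdot 4 \left(1 + 60 + 6 \cdot 16 + 168\right) = -2930 - - 10 \cdot 4 \left(1 + 60 + 96 + 168\right) = -2930 - - 10 \cdot 4 \cdot 325 = -2930 - \left(-10\right) 1300 = -2930 - -13000 = -2930 + 13000 = 10070$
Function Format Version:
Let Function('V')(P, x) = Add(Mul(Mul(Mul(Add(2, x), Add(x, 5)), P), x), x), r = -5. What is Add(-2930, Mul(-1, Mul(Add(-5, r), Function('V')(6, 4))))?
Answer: 10070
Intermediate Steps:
Function('V')(P, x) = Add(x, Mul(P, x, Add(2, x), Add(5, x))) (Function('V')(P, x) = Add(Mul(Mul(Mul(Add(2, x), Add(5, x)), P), x), x) = Add(Mul(Mul(P, Add(2, x), Add(5, x)), x), x) = Add(Mul(P, x, Add(2, x), Add(5, x)), x) = Add(x, Mul(P, x, Add(2, x), Add(5, x))))
Add(-2930, Mul(-1, Mul(Add(-5, r), Function('V')(6, 4)))) = Add(-2930, Mul(-1, Mul(Add(-5, -5), Mul(4, Add(1, Mul(10, 6), Mul(6, Pow(4, 2)), Mul(7, 6, 4)))))) = Add(-2930, Mul(-1, Mul(-10, Mul(4, Add(1, 60, Mul(6, 16), 168))))) = Add(-2930, Mul(-1, Mul(-10, Mul(4, Add(1, 60, 96, 168))))) = Add(-2930, Mul(-1, Mul(-10, Mul(4, 325)))) = Add(-2930, Mul(-1, Mul(-10, 1300))) = Add(-2930, Mul(-1, -13000)) = Add(-2930, 13000) = 10070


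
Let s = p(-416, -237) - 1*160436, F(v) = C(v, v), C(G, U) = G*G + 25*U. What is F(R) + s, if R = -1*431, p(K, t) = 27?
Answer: 14577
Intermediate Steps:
C(G, U) = G² + 25*U
R = -431
F(v) = v² + 25*v
s = -160409 (s = 27 - 1*160436 = 27 - 160436 = -160409)
F(R) + s = -431*(25 - 431) - 160409 = -431*(-406) - 160409 = 174986 - 160409 = 14577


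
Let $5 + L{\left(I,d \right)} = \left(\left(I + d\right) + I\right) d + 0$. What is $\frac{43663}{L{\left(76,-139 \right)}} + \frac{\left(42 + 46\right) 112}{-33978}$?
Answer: $- \frac{35748583}{1465908} \approx -24.387$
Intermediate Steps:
$L{\left(I,d \right)} = -5 + d \left(d + 2 I\right)$ ($L{\left(I,d \right)} = -5 + \left(\left(\left(I + d\right) + I\right) d + 0\right) = -5 + \left(\left(d + 2 I\right) d + 0\right) = -5 + \left(d \left(d + 2 I\right) + 0\right) = -5 + d \left(d + 2 I\right)$)
$\frac{43663}{L{\left(76,-139 \right)}} + \frac{\left(42 + 46\right) 112}{-33978} = \frac{43663}{-5 + \left(-139\right)^{2} + 2 \cdot 76 \left(-139\right)} + \frac{\left(42 + 46\right) 112}{-33978} = \frac{43663}{-5 + 19321 - 21128} + 88 \cdot 112 \left(- \frac{1}{33978}\right) = \frac{43663}{-1812} + 9856 \left(- \frac{1}{33978}\right) = 43663 \left(- \frac{1}{1812}\right) - \frac{704}{2427} = - \frac{43663}{1812} - \frac{704}{2427} = - \frac{35748583}{1465908}$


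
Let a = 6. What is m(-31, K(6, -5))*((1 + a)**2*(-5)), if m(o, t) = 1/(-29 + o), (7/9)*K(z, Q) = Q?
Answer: 49/12 ≈ 4.0833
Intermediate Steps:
K(z, Q) = 9*Q/7
m(-31, K(6, -5))*((1 + a)**2*(-5)) = ((1 + 6)**2*(-5))/(-29 - 31) = (7**2*(-5))/(-60) = -49*(-5)/60 = -1/60*(-245) = 49/12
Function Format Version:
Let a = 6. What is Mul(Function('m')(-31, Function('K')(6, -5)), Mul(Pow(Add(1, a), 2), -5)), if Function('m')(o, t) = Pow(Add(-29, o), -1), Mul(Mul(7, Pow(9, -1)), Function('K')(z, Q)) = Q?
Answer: Rational(49, 12) ≈ 4.0833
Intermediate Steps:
Function('K')(z, Q) = Mul(Rational(9, 7), Q)
Mul(Function('m')(-31, Function('K')(6, -5)), Mul(Pow(Add(1, a), 2), -5)) = Mul(Pow(Add(-29, -31), -1), Mul(Pow(Add(1, 6), 2), -5)) = Mul(Pow(-60, -1), Mul(Pow(7, 2), -5)) = Mul(Rational(-1, 60), Mul(49, -5)) = Mul(Rational(-1, 60), -245) = Rational(49, 12)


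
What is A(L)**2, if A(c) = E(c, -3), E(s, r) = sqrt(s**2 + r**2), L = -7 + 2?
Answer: 34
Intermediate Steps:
L = -5
E(s, r) = sqrt(r**2 + s**2)
A(c) = sqrt(9 + c**2) (A(c) = sqrt((-3)**2 + c**2) = sqrt(9 + c**2))
A(L)**2 = (sqrt(9 + (-5)**2))**2 = (sqrt(9 + 25))**2 = (sqrt(34))**2 = 34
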